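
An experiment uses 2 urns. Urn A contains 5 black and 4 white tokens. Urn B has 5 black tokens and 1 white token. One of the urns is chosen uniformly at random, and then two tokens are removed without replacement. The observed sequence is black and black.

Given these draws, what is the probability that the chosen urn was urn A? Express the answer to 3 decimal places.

0.294

Under each hypothesis, the probability of the observed sequence is: P(data | urn A) = (5/9)(4/8) = 5/18; P(data | urn B) = (5/6)(4/5) = 2/3.
Multiplying each by its prior: 1/2 · 5/18 = 5/36, 1/2 · 2/3 = 1/3; these sum to 17/36.
Therefore the posterior P(urn A | data) = (5/36) / (17/36) = 5/17.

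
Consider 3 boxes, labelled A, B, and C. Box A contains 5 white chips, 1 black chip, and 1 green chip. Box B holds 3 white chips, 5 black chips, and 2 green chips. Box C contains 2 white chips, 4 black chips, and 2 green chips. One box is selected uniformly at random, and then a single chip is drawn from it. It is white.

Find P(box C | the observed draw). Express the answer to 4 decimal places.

The likelihood of this draw under each hypothesis: P(data | box A) = (5/7) = 5/7; P(data | box B) = (3/10) = 3/10; P(data | box C) = (2/8) = 1/4.
Multiplying each by its prior: 1/3 · 5/7 = 5/21, 1/3 · 3/10 = 1/10, 1/3 · 1/4 = 1/12; summing to 59/140.
Therefore the posterior P(box C | data) = (1/12) / (59/140) = 35/177.

0.1977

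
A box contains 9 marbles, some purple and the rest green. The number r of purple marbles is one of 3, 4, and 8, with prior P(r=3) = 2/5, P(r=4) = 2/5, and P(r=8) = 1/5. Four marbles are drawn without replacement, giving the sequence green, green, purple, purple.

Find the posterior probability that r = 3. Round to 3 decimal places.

Under each hypothesis, the probability of the observed sequence is: P(data | r = 3) = (6/9)(5/8)(3/7)(2/6) = 5/84; P(data | r = 4) = (5/9)(4/8)(4/7)(3/6) = 5/63; P(data | r = 8) = (1/9)(0/8) = 0.
Multiplying each by its prior: 2/5 · 5/84 = 1/42, 2/5 · 5/63 = 2/63, 1/5 · 0 = 0; summing to 1/18.
Hence P(r = 3 | data) = (1/42) / (1/18) = 3/7.

0.429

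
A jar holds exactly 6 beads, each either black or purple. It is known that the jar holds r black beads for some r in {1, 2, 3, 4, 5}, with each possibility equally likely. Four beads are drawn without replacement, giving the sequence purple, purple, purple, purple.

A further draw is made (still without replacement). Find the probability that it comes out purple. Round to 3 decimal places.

0.417

For each hypothesis, P(data | H) works out to: P(data | r = 1) = (5/6)(4/5)(3/4)(2/3) = 1/3; P(data | r = 2) = (4/6)(3/5)(2/4)(1/3) = 1/15; P(data | r = 3) = (3/6)(2/5)(1/4)(0/3) = 0; P(data | r = 4) = (2/6)(1/5)(0/4) = 0; P(data | r = 5) = (1/6)(0/5) = 0.
Multiplying each by its prior: 1/5 · 1/3 = 1/15, 1/5 · 1/15 = 1/75, 1/5 · 0 = 0, 1/5 · 0 = 0, 1/5 · 0 = 0; summing to 2/25.
The posterior is then P(r = 1 | data) = 5/6, P(r = 2 | data) = 1/6, P(r = 3 | data) = 0, P(r = 4 | data) = 0, P(r = 5 | data) = 0.
So P(purple next | data) = Σ P(purple next | H) P(H | data) = (1/2)(5/6) + (0)(1/6) = 5/12.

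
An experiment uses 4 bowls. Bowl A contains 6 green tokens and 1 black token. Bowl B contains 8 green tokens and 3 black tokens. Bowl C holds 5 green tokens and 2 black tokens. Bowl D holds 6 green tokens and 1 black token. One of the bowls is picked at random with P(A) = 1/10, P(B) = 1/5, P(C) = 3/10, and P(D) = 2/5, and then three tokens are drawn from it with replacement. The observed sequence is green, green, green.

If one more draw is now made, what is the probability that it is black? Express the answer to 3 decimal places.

0.194

For each hypothesis, P(data | H) works out to: P(data | bowl A) = (6/7)(6/7)(6/7) = 0.62974; P(data | bowl B) = (8/11)(8/11)(8/11) = 0.38467; P(data | bowl C) = (5/7)(5/7)(5/7) = 0.36443; P(data | bowl D) = (6/7)(6/7)(6/7) = 0.62974.
Weighting by the prior gives 1/10 · 0.62974 = 0.062974, 1/5 · 0.38467 = 0.076935, 3/10 · 0.36443 = 0.10933, 2/5 · 0.62974 = 0.2519; with total 0.50113.
Normalising, the posterior is P(bowl A | data) = 0.12566, P(bowl B | data) = 0.15352, P(bowl C | data) = 0.21816, P(bowl D | data) = 0.50265.
So P(black next | data) = Σ P(black next | H) P(H | data) = (1/7)(0.12566) + (3/11)(0.15352) + (2/7)(0.21816) + (1/7)(0.50265) = 0.19396.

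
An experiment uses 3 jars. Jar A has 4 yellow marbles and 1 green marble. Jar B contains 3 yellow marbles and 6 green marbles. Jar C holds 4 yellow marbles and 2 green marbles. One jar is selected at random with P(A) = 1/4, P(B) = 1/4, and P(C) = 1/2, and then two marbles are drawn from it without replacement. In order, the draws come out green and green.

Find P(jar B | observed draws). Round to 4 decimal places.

Under each hypothesis, the probability of the observed sequence is: P(data | jar A) = (1/5)(0/4) = 0; P(data | jar B) = (6/9)(5/8) = 5/12; P(data | jar C) = (2/6)(1/5) = 1/15.
Multiplying each by its prior: 1/4 · 0 = 0, 1/4 · 5/12 = 5/48, 1/2 · 1/15 = 1/30; summing to 11/80.
So P(jar B | data) = (5/48) / (11/80) = 25/33.

0.7576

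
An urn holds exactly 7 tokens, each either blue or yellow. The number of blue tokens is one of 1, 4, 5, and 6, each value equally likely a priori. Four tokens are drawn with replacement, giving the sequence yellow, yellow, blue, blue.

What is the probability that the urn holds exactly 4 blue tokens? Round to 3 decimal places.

0.456

Compute the likelihood of the observed sequence for each case: P(data | r = 1) = (6/7)(6/7)(1/7)(1/7) = 0.014994; P(data | r = 4) = (3/7)(3/7)(4/7)(4/7) = 0.059975; P(data | r = 5) = (2/7)(2/7)(5/7)(5/7) = 0.041649; P(data | r = 6) = (1/7)(1/7)(6/7)(6/7) = 0.014994.
The prior-weighted likelihoods are 1/4 · 0.014994 = 0.0037484, 1/4 · 0.059975 = 0.014994, 1/4 · 0.041649 = 0.010412, 1/4 · 0.014994 = 0.0037484; these sum to 0.032903.
By Bayes' rule, P(r = 4 | data) = (0.014994) / (0.032903) = 0.4557.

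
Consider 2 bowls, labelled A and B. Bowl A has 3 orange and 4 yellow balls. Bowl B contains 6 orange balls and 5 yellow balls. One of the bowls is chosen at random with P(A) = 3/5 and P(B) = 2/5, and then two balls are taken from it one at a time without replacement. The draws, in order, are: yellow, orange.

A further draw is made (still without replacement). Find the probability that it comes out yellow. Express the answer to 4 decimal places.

The likelihood of the observed sequence under each hypothesis: P(data | bowl A) = (4/7)(3/6) = 2/7; P(data | bowl B) = (5/11)(6/10) = 3/11.
Multiplying each by its prior: 3/5 · 2/7 = 6/35, 2/5 · 3/11 = 6/55; these sum to 108/385.
The posterior is then P(bowl A | data) = 11/18, P(bowl B | data) = 7/18.
So P(yellow next | data) = Σ P(yellow next | H) P(H | data) = (3/5)(11/18) + (4/9)(7/18) = 437/810.

0.5395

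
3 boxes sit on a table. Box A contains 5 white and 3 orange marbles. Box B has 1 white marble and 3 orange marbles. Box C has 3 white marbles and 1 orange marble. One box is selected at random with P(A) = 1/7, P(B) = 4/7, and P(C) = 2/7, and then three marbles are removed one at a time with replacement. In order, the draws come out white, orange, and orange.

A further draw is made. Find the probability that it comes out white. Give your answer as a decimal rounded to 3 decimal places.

0.357

For each hypothesis, P(data | H) works out to: P(data | box A) = (5/8)(3/8)(3/8) = 0.087891; P(data | box B) = (1/4)(3/4)(3/4) = 0.14062; P(data | box C) = (3/4)(1/4)(1/4) = 0.046875.
The prior-weighted likelihoods are 1/7 · 0.087891 = 0.012556, 4/7 · 0.14062 = 0.080357, 2/7 · 0.046875 = 0.013393; summing to 0.10631.
Normalising, the posterior is P(box A | data) = 0.11811, P(box B | data) = 0.75591, P(box C | data) = 0.12598.
The predictive probability is P(white next | data) = (5/8)(0.11811) + (1/4)(0.75591) + (3/4)(0.12598) = 0.35728.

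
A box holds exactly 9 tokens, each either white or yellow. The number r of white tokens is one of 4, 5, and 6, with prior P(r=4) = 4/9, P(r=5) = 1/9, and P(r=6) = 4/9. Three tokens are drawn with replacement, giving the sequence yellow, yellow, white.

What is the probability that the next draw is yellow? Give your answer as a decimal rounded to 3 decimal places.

0.474

For each hypothesis, P(data | H) works out to: P(data | r = 4) = (5/9)(5/9)(4/9) = 0.13717; P(data | r = 5) = (4/9)(4/9)(5/9) = 0.10974; P(data | r = 6) = (3/9)(3/9)(6/9) = 0.074074.
The prior-weighted likelihoods are 4/9 · 0.13717 = 0.060966, 1/9 · 0.10974 = 0.012193, 4/9 · 0.074074 = 0.032922; with total 0.10608.
The posterior is then P(r = 4 | data) = 0.57471, P(r = 5 | data) = 0.11494, P(r = 6 | data) = 0.31034.
Averaging over the posterior, P(yellow next | data) = (5/9)(0.57471) + (4/9)(0.11494) + (1/3)(0.31034) = 0.47382.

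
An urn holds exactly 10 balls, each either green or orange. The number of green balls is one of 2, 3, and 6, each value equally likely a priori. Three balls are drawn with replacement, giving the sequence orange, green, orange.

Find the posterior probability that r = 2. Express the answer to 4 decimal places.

Under each hypothesis, the probability of the observed sequence is: P(data | r = 2) = (8/10)(2/10)(8/10) = 0.128; P(data | r = 3) = (7/10)(3/10)(7/10) = 0.147; P(data | r = 6) = (4/10)(6/10)(4/10) = 0.096.
Multiplying each by its prior: 1/3 · 0.128 = 0.042667, 1/3 · 0.147 = 0.049, 1/3 · 0.096 = 0.032; summing to 0.12367.
By Bayes' rule, P(r = 2 | data) = (0.042667) / (0.12367) = 0.34501.

0.3450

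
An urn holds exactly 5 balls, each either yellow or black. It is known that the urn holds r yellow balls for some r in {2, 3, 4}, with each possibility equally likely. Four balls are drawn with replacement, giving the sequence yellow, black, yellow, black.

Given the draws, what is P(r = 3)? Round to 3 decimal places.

For each hypothesis, P(data | H) works out to: P(data | r = 2) = (2/5)(3/5)(2/5)(3/5) = 0.0576; P(data | r = 3) = (3/5)(2/5)(3/5)(2/5) = 0.0576; P(data | r = 4) = (4/5)(1/5)(4/5)(1/5) = 0.0256.
Weighting by the prior gives 1/3 · 0.0576 = 0.0192, 1/3 · 0.0576 = 0.0192, 1/3 · 0.0256 = 0.0085333; with total 0.046933.
Therefore the posterior P(r = 3 | data) = (0.0192) / (0.046933) = 0.40909.

0.409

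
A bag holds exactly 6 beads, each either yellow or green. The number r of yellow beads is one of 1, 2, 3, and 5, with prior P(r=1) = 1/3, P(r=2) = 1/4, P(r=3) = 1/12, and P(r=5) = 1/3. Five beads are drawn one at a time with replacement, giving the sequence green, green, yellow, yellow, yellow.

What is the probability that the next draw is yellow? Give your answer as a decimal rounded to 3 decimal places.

For each hypothesis, P(data | H) works out to: P(data | r = 1) = (5/6)(5/6)(1/6)(1/6)(1/6) = 0.003215; P(data | r = 2) = (4/6)(4/6)(2/6)(2/6)(2/6) = 0.016461; P(data | r = 3) = (3/6)(3/6)(3/6)(3/6)(3/6) = 0.03125; P(data | r = 5) = (1/6)(1/6)(5/6)(5/6)(5/6) = 0.016075.
Weighting by the prior gives 1/3 · 0.003215 = 0.0010717, 1/4 · 0.016461 = 0.0041152, 1/12 · 0.03125 = 0.0026042, 1/3 · 0.016075 = 0.0053584; with total 0.013149.
Normalising, the posterior is P(r = 1 | data) = 0.0815, P(r = 2 | data) = 0.31296, P(r = 3 | data) = 0.19804, P(r = 5 | data) = 0.4075.
So P(yellow next | data) = Σ P(yellow next | H) P(H | data) = (1/6)(0.0815) + (1/3)(0.31296) + (1/2)(0.19804) + (5/6)(0.4075) = 0.55651.

0.557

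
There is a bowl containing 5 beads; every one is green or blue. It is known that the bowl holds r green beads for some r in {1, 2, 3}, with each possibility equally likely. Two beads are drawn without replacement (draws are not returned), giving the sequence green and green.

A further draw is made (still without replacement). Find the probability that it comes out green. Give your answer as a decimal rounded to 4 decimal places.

0.2500

Under each hypothesis, the probability of the observed sequence is: P(data | r = 1) = (1/5)(0/4) = 0; P(data | r = 2) = (2/5)(1/4) = 1/10; P(data | r = 3) = (3/5)(2/4) = 3/10.
Weighting by the prior gives 1/3 · 0 = 0, 1/3 · 1/10 = 1/30, 1/3 · 3/10 = 1/10; with total 2/15.
The posterior is then P(r = 1 | data) = 0, P(r = 2 | data) = 1/4, P(r = 3 | data) = 3/4.
So P(green next | data) = Σ P(green next | H) P(H | data) = (0)(1/4) + (1/3)(3/4) = 1/4.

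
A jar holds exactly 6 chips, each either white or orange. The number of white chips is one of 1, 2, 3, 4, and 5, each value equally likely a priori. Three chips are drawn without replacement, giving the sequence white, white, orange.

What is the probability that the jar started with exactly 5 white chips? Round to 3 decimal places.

For each hypothesis, P(data | H) works out to: P(data | r = 1) = (1/6)(0/5) = 0; P(data | r = 2) = (2/6)(1/5)(4/4) = 1/15; P(data | r = 3) = (3/6)(2/5)(3/4) = 3/20; P(data | r = 4) = (4/6)(3/5)(2/4) = 1/5; P(data | r = 5) = (5/6)(4/5)(1/4) = 1/6.
Multiplying each by its prior: 1/5 · 0 = 0, 1/5 · 1/15 = 1/75, 1/5 · 3/20 = 3/100, 1/5 · 1/5 = 1/25, 1/5 · 1/6 = 1/30; with total 7/60.
By Bayes' rule, P(r = 5 | data) = (1/30) / (7/60) = 2/7.

0.286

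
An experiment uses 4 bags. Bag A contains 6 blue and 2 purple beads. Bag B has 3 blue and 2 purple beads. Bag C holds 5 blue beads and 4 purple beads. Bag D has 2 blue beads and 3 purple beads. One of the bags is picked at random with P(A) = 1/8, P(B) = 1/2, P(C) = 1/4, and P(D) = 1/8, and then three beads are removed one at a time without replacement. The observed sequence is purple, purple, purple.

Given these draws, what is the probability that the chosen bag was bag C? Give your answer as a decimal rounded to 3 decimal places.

For each hypothesis, P(data | H) works out to: P(data | bag A) = (2/8)(1/7)(0/6) = 0; P(data | bag B) = (2/5)(1/4)(0/3) = 0; P(data | bag C) = (4/9)(3/8)(2/7) = 0.047619; P(data | bag D) = (3/5)(2/4)(1/3) = 0.1.
Weighting by the prior gives 1/8 · 0 = 0, 1/2 · 0 = 0, 1/4 · 0.047619 = 0.011905, 1/8 · 0.1 = 0.0125; with total 0.024405.
Therefore the posterior P(bag C | data) = (0.011905) / (0.024405) = 0.4878.

0.488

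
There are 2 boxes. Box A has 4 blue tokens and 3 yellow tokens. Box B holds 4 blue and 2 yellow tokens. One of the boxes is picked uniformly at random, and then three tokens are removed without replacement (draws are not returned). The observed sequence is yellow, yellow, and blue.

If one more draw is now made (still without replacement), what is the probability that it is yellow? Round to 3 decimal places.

For each hypothesis, P(data | H) works out to: P(data | box A) = (3/7)(2/6)(4/5) = 4/35; P(data | box B) = (2/6)(1/5)(4/4) = 1/15.
The prior-weighted likelihoods are 1/2 · 4/35 = 2/35, 1/2 · 1/15 = 1/30; these sum to 19/210.
The posterior is then P(box A | data) = 12/19, P(box B | data) = 7/19.
So P(yellow next | data) = Σ P(yellow next | H) P(H | data) = (1/4)(12/19) + (0)(7/19) = 3/19.

0.158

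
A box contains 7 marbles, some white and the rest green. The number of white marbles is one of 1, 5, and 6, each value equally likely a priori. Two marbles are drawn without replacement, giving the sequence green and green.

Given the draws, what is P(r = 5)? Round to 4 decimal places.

Compute the likelihood of the observed sequence for each case: P(data | r = 1) = (6/7)(5/6) = 5/7; P(data | r = 5) = (2/7)(1/6) = 1/21; P(data | r = 6) = (1/7)(0/6) = 0.
The prior-weighted likelihoods are 1/3 · 5/7 = 5/21, 1/3 · 1/21 = 1/63, 1/3 · 0 = 0; with total 16/63.
By Bayes' rule, P(r = 5 | data) = (1/63) / (16/63) = 1/16.

0.0625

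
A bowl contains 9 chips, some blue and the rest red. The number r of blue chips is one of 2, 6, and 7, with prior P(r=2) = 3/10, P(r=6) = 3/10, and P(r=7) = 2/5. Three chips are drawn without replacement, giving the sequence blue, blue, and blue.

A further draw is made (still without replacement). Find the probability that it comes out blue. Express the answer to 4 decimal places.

0.6167

Compute the likelihood of the observed sequence for each case: P(data | r = 2) = (2/9)(1/8)(0/7) = 0; P(data | r = 6) = (6/9)(5/8)(4/7) = 5/21; P(data | r = 7) = (7/9)(6/8)(5/7) = 5/12.
Weighting by the prior gives 3/10 · 0 = 0, 3/10 · 5/21 = 1/14, 2/5 · 5/12 = 1/6; these sum to 5/21.
The posterior is then P(r = 2 | data) = 0, P(r = 6 | data) = 3/10, P(r = 7 | data) = 7/10.
The predictive probability is P(blue next | data) = (1/2)(3/10) + (2/3)(7/10) = 37/60.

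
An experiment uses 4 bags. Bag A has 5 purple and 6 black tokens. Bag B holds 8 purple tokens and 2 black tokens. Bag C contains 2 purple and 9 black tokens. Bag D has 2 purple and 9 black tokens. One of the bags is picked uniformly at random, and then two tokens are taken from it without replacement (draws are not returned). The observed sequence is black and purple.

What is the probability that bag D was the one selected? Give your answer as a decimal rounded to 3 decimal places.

0.210

Under each hypothesis, the probability of the observed sequence is: P(data | bag A) = (6/11)(5/10) = 3/11; P(data | bag B) = (2/10)(8/9) = 8/45; P(data | bag C) = (9/11)(2/10) = 9/55; P(data | bag D) = (9/11)(2/10) = 9/55.
Multiplying each by its prior: 1/4 · 3/11 = 3/44, 1/4 · 8/45 = 2/45, 1/4 · 9/55 = 9/220, 1/4 · 9/55 = 9/220; these sum to 7/36.
By Bayes' rule, P(bag D | data) = (9/220) / (7/36) = 81/385.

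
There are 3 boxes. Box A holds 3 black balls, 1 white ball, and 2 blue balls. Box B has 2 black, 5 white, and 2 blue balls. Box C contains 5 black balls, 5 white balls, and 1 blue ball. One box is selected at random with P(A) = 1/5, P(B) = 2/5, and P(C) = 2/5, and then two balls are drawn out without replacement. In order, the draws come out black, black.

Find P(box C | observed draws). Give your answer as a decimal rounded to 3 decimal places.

0.587

For each hypothesis, P(data | H) works out to: P(data | box A) = (3/6)(2/5) = 0.2; P(data | box B) = (2/9)(1/8) = 0.027778; P(data | box C) = (5/11)(4/10) = 0.18182.
Weighting by the prior gives 1/5 · 0.2 = 0.04, 2/5 · 0.027778 = 0.011111, 2/5 · 0.18182 = 0.072727; with total 0.12384.
Therefore the posterior P(box C | data) = (0.072727) / (0.12384) = 0.58728.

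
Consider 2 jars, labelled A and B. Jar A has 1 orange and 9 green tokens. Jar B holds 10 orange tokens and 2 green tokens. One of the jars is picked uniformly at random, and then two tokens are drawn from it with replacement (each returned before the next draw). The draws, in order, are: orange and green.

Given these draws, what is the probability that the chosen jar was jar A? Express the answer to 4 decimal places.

0.3932

For each hypothesis, P(data | H) works out to: P(data | jar A) = (1/10)(9/10) = 9/100; P(data | jar B) = (10/12)(2/12) = 5/36.
Weighting by the prior gives 1/2 · 9/100 = 9/200, 1/2 · 5/36 = 5/72; these sum to 103/900.
So P(jar A | data) = (9/200) / (103/900) = 81/206.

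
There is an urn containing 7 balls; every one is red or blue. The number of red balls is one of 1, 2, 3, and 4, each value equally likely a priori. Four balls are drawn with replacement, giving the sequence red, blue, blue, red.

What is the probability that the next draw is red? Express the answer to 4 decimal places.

0.4191

Under each hypothesis, the probability of the observed sequence is: P(data | r = 1) = (1/7)(6/7)(6/7)(1/7) = 0.014994; P(data | r = 2) = (2/7)(5/7)(5/7)(2/7) = 0.041649; P(data | r = 3) = (3/7)(4/7)(4/7)(3/7) = 0.059975; P(data | r = 4) = (4/7)(3/7)(3/7)(4/7) = 0.059975.
The prior-weighted likelihoods are 1/4 · 0.014994 = 0.0037484, 1/4 · 0.041649 = 0.010412, 1/4 · 0.059975 = 0.014994, 1/4 · 0.059975 = 0.014994; with total 0.044148.
Dividing through by the total gives posterior P(r = 1 | data) = 0.084906, P(r = 2 | data) = 0.23585, P(r = 3 | data) = 0.33962, P(r = 4 | data) = 0.33962.
Averaging over the posterior, P(red next | data) = (1/7)(0.084906) + (2/7)(0.23585) + (3/7)(0.33962) + (4/7)(0.33962) = 0.41914.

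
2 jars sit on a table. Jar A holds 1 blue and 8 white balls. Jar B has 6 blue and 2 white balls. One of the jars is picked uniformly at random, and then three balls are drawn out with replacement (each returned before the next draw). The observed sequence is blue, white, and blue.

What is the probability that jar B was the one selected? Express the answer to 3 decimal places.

0.928

Under each hypothesis, the probability of the observed sequence is: P(data | jar A) = (1/9)(8/9)(1/9) = 0.010974; P(data | jar B) = (6/8)(2/8)(6/8) = 0.14062.
Multiplying each by its prior: 1/2 · 0.010974 = 0.005487, 1/2 · 0.14062 = 0.070312; these sum to 0.075799.
By Bayes' rule, P(jar B | data) = (0.070312) / (0.075799) = 0.92761.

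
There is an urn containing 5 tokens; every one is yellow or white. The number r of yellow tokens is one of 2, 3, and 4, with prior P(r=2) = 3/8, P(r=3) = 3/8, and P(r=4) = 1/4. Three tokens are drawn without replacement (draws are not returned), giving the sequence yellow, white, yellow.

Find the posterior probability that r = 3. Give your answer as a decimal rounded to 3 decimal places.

0.462

Compute the likelihood of the observed sequence for each case: P(data | r = 2) = (2/5)(3/4)(1/3) = 1/10; P(data | r = 3) = (3/5)(2/4)(2/3) = 1/5; P(data | r = 4) = (4/5)(1/4)(3/3) = 1/5.
Multiplying each by its prior: 3/8 · 1/10 = 3/80, 3/8 · 1/5 = 3/40, 1/4 · 1/5 = 1/20; with total 13/80.
By Bayes' rule, P(r = 3 | data) = (3/40) / (13/80) = 6/13.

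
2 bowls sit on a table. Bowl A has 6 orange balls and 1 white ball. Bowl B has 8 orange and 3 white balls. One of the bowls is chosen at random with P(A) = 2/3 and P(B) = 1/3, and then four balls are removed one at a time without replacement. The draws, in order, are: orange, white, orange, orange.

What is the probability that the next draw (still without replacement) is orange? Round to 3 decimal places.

0.912

Under each hypothesis, the probability of the observed sequence is: P(data | bowl A) = (6/7)(1/6)(5/5)(4/4) = 1/7; P(data | bowl B) = (8/11)(3/10)(7/9)(6/8) = 7/55.
The prior-weighted likelihoods are 2/3 · 1/7 = 2/21, 1/3 · 7/55 = 7/165; summing to 53/385.
The posterior is then P(bowl A | data) = 110/159, P(bowl B | data) = 49/159.
The predictive probability is P(orange next | data) = (1)(110/159) + (5/7)(49/159) = 145/159.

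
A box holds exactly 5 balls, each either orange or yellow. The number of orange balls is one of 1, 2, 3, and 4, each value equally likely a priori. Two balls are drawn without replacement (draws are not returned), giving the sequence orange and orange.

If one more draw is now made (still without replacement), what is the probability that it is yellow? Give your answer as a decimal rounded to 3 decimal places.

0.500

The likelihood of the observed sequence under each hypothesis: P(data | r = 1) = (1/5)(0/4) = 0; P(data | r = 2) = (2/5)(1/4) = 1/10; P(data | r = 3) = (3/5)(2/4) = 3/10; P(data | r = 4) = (4/5)(3/4) = 3/5.
Multiplying each by its prior: 1/4 · 0 = 0, 1/4 · 1/10 = 1/40, 1/4 · 3/10 = 3/40, 1/4 · 3/5 = 3/20; with total 1/4.
The posterior is then P(r = 1 | data) = 0, P(r = 2 | data) = 1/10, P(r = 3 | data) = 3/10, P(r = 4 | data) = 3/5.
Averaging over the posterior, P(yellow next | data) = (1)(1/10) + (2/3)(3/10) + (1/3)(3/5) = 1/2.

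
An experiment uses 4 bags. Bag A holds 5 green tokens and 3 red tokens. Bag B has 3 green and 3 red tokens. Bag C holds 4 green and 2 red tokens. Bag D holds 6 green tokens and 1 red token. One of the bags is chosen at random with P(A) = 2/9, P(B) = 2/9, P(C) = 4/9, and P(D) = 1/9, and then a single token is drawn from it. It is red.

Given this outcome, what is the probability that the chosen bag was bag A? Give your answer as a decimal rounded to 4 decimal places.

Under each hypothesis, the probability of this draw is: P(data | bag A) = (3/8) = 3/8; P(data | bag B) = (3/6) = 1/2; P(data | bag C) = (2/6) = 1/3; P(data | bag D) = (1/7) = 1/7.
The prior-weighted likelihoods are 2/9 · 3/8 = 1/12, 2/9 · 1/2 = 1/9, 4/9 · 1/3 = 4/27, 1/9 · 1/7 = 1/63; with total 271/756.
So P(bag A | data) = (1/12) / (271/756) = 63/271.

0.2325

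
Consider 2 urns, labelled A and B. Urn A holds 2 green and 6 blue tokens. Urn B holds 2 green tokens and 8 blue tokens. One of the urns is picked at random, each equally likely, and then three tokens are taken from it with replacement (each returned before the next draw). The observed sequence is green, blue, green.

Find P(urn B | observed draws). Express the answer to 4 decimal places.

Under each hypothesis, the probability of the observed sequence is: P(data | urn A) = (2/8)(6/8)(2/8) = 0.046875; P(data | urn B) = (2/10)(8/10)(2/10) = 0.032.
Multiplying each by its prior: 1/2 · 0.046875 = 0.023438, 1/2 · 0.032 = 0.016; these sum to 0.039438.
By Bayes' rule, P(urn B | data) = (0.016) / (0.039438) = 0.40571.

0.4057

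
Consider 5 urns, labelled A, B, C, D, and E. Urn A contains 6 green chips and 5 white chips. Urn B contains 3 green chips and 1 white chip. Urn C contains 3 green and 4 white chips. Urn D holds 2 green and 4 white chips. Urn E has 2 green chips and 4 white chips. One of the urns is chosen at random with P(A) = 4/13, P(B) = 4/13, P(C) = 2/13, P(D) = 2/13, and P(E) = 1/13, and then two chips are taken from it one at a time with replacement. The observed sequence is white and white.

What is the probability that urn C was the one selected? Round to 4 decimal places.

0.2132

For each hypothesis, P(data | H) works out to: P(data | urn A) = (5/11)(5/11) = 0.20661; P(data | urn B) = (1/4)(1/4) = 0.0625; P(data | urn C) = (4/7)(4/7) = 0.32653; P(data | urn D) = (4/6)(4/6) = 0.44444; P(data | urn E) = (4/6)(4/6) = 0.44444.
Weighting by the prior gives 4/13 · 0.20661 = 0.063573, 4/13 · 0.0625 = 0.019231, 2/13 · 0.32653 = 0.050235, 2/13 · 0.44444 = 0.068376, 1/13 · 0.44444 = 0.034188; summing to 0.2356.
Hence P(urn C | data) = (0.050235) / (0.2356) = 0.21322.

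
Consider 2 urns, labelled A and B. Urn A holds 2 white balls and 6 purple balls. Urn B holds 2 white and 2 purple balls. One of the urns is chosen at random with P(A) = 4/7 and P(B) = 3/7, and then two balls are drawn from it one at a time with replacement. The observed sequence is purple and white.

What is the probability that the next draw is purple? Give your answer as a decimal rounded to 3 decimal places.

0.625

Compute the likelihood of the observed sequence for each case: P(data | urn A) = (6/8)(2/8) = 3/16; P(data | urn B) = (2/4)(2/4) = 1/4.
Multiplying each by its prior: 4/7 · 3/16 = 3/28, 3/7 · 1/4 = 3/28; these sum to 3/14.
Dividing through by the total gives posterior P(urn A | data) = 1/2, P(urn B | data) = 1/2.
Averaging over the posterior, P(purple next | data) = (3/4)(1/2) + (1/2)(1/2) = 5/8.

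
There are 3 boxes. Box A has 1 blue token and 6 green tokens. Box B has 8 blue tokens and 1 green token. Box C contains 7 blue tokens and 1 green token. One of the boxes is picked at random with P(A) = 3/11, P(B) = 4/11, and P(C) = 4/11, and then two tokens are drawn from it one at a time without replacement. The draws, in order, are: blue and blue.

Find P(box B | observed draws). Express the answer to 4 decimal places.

Compute the likelihood of the observed sequence for each case: P(data | box A) = (1/7)(0/6) = 0; P(data | box B) = (8/9)(7/8) = 7/9; P(data | box C) = (7/8)(6/7) = 3/4.
Multiplying each by its prior: 3/11 · 0 = 0, 4/11 · 7/9 = 28/99, 4/11 · 3/4 = 3/11; these sum to 5/9.
By Bayes' rule, P(box B | data) = (28/99) / (5/9) = 28/55.

0.5091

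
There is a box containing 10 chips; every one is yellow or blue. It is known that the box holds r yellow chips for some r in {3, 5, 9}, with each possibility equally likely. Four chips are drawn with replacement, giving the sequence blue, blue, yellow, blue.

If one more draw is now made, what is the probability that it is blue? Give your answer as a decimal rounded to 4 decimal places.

0.6216

The likelihood of the observed sequence under each hypothesis: P(data | r = 3) = (7/10)(7/10)(3/10)(7/10) = 0.1029; P(data | r = 5) = (5/10)(5/10)(5/10)(5/10) = 0.0625; P(data | r = 9) = (1/10)(1/10)(9/10)(1/10) = 0.0009.
The prior-weighted likelihoods are 1/3 · 0.1029 = 0.0343, 1/3 · 0.0625 = 0.020833, 1/3 · 0.0009 = 0.0003; with total 0.055433.
Normalising, the posterior is P(r = 3 | data) = 0.61876, P(r = 5 | data) = 0.37583, P(r = 9 | data) = 0.0054119.
Averaging over the posterior, P(blue next | data) = (7/10)(0.61876) + (1/2)(0.37583) + (1/10)(0.0054119) = 0.62159.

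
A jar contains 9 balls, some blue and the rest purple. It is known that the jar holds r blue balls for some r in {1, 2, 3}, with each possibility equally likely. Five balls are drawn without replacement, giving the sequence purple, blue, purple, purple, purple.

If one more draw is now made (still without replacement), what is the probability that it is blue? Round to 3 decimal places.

0.216

Compute the likelihood of the observed sequence for each case: P(data | r = 1) = (8/9)(1/8)(7/7)(6/6)(5/5) = 1/9; P(data | r = 2) = (7/9)(2/8)(6/7)(5/6)(4/5) = 1/9; P(data | r = 3) = (6/9)(3/8)(5/7)(4/6)(3/5) = 1/14.
Multiplying each by its prior: 1/3 · 1/9 = 1/27, 1/3 · 1/9 = 1/27, 1/3 · 1/14 = 1/42; with total 37/378.
The posterior is then P(r = 1 | data) = 14/37, P(r = 2 | data) = 14/37, P(r = 3 | data) = 9/37.
Averaging over the posterior, P(blue next | data) = (0)(14/37) + (1/4)(14/37) + (1/2)(9/37) = 8/37.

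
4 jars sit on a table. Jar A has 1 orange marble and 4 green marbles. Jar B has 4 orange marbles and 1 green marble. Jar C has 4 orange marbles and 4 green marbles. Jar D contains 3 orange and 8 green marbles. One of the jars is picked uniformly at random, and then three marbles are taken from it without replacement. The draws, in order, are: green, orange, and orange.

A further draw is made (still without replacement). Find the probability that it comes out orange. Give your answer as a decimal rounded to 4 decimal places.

0.6726

Compute the likelihood of the observed sequence for each case: P(data | jar A) = (4/5)(1/4)(0/3) = 0; P(data | jar B) = (1/5)(4/4)(3/3) = 0.2; P(data | jar C) = (4/8)(4/7)(3/6) = 0.14286; P(data | jar D) = (8/11)(3/10)(2/9) = 0.048485.
Weighting by the prior gives 1/4 · 0 = 0, 1/4 · 0.2 = 0.05, 1/4 · 0.14286 = 0.035714, 1/4 · 0.048485 = 0.012121; summing to 0.097835.
The posterior is then P(jar A | data) = 0, P(jar B | data) = 0.51106, P(jar C | data) = 0.36504, P(jar D | data) = 0.12389.
The predictive probability is P(orange next | data) = (1)(0.51106) + (2/5)(0.36504) + (1/8)(0.12389) = 0.67257.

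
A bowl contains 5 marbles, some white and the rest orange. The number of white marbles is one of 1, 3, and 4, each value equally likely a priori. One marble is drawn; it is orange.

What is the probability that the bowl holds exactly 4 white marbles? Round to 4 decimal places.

0.1429

Under each hypothesis, the probability of this draw is: P(data | r = 1) = (4/5) = 4/5; P(data | r = 3) = (2/5) = 2/5; P(data | r = 4) = (1/5) = 1/5.
The prior-weighted likelihoods are 1/3 · 4/5 = 4/15, 1/3 · 2/5 = 2/15, 1/3 · 1/5 = 1/15; these sum to 7/15.
So P(r = 4 | data) = (1/15) / (7/15) = 1/7.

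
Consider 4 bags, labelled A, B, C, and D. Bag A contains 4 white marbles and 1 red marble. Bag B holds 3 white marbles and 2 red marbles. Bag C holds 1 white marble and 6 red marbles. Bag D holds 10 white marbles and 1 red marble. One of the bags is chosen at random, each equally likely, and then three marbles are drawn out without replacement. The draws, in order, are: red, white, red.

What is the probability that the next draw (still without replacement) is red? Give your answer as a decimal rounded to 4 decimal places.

Compute the likelihood of the observed sequence for each case: P(data | bag A) = (1/5)(4/4)(0/3) = 0; P(data | bag B) = (2/5)(3/4)(1/3) = 1/10; P(data | bag C) = (6/7)(1/6)(5/5) = 1/7; P(data | bag D) = (1/11)(10/10)(0/9) = 0.
Weighting by the prior gives 1/4 · 0 = 0, 1/4 · 1/10 = 1/40, 1/4 · 1/7 = 1/28, 1/4 · 0 = 0; summing to 17/280.
Dividing through by the total gives posterior P(bag A | data) = 0, P(bag B | data) = 7/17, P(bag C | data) = 10/17, P(bag D | data) = 0.
Averaging over the posterior, P(red next | data) = (0)(7/17) + (1)(10/17) = 10/17.

0.5882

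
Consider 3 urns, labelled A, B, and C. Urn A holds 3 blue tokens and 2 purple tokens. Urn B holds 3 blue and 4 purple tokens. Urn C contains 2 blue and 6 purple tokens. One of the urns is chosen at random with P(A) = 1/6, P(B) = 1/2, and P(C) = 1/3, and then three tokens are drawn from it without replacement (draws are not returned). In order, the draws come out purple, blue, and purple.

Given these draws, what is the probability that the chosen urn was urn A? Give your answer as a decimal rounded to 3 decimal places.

0.103

For each hypothesis, P(data | H) works out to: P(data | urn A) = (2/5)(3/4)(1/3) = 1/10; P(data | urn B) = (4/7)(3/6)(3/5) = 6/35; P(data | urn C) = (6/8)(2/7)(5/6) = 5/28.
The prior-weighted likelihoods are 1/6 · 1/10 = 1/60, 1/2 · 6/35 = 3/35, 1/3 · 5/28 = 5/84; with total 17/105.
Hence P(urn A | data) = (1/60) / (17/105) = 7/68.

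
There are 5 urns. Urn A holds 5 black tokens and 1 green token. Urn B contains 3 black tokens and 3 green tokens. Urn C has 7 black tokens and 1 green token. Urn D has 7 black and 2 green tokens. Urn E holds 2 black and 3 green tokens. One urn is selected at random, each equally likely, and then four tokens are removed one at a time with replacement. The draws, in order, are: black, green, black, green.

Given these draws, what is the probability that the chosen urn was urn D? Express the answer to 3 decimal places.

0.165

For each hypothesis, P(data | H) works out to: P(data | urn A) = (5/6)(1/6)(5/6)(1/6) = 0.01929; P(data | urn B) = (3/6)(3/6)(3/6)(3/6) = 0.0625; P(data | urn C) = (7/8)(1/8)(7/8)(1/8) = 0.011963; P(data | urn D) = (7/9)(2/9)(7/9)(2/9) = 0.029873; P(data | urn E) = (2/5)(3/5)(2/5)(3/5) = 0.0576.
The prior-weighted likelihoods are 1/5 · 0.01929 = 0.003858, 1/5 · 0.0625 = 0.0125, 1/5 · 0.011963 = 0.0023926, 1/5 · 0.029873 = 0.0059747, 1/5 · 0.0576 = 0.01152; summing to 0.036245.
Therefore the posterior P(urn D | data) = (0.0059747) / (0.036245) = 0.16484.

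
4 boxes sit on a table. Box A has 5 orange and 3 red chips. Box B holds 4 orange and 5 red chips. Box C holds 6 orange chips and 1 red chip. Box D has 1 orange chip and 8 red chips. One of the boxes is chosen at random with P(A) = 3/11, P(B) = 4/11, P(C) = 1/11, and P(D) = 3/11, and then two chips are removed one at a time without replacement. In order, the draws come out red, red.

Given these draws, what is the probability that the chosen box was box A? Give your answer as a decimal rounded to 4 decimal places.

Under each hypothesis, the probability of the observed sequence is: P(data | box A) = (3/8)(2/7) = 0.10714; P(data | box B) = (5/9)(4/8) = 0.27778; P(data | box C) = (1/7)(0/6) = 0; P(data | box D) = (8/9)(7/8) = 0.77778.
Weighting by the prior gives 3/11 · 0.10714 = 0.029221, 4/11 · 0.27778 = 0.10101, 1/11 · 0 = 0, 3/11 · 0.77778 = 0.21212; summing to 0.34235.
Hence P(box A | data) = (0.029221) / (0.34235) = 0.085353.

0.0854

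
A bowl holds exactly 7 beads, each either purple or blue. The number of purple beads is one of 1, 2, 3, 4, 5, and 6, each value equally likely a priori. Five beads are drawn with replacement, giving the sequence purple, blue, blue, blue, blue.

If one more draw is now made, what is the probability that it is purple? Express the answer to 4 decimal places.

Compute the likelihood of the observed sequence for each case: P(data | r = 1) = (1/7)(6/7)(6/7)(6/7)(6/7) = 0.077111; P(data | r = 2) = (2/7)(5/7)(5/7)(5/7)(5/7) = 0.074374; P(data | r = 3) = (3/7)(4/7)(4/7)(4/7)(4/7) = 0.045695; P(data | r = 4) = (4/7)(3/7)(3/7)(3/7)(3/7) = 0.019278; P(data | r = 5) = (5/7)(2/7)(2/7)(2/7)(2/7) = 0.0047599; P(data | r = 6) = (6/7)(1/7)(1/7)(1/7)(1/7) = 0.00035699.
Multiplying each by its prior: 1/6 · 0.077111 = 0.012852, 1/6 · 0.074374 = 0.012396, 1/6 · 0.045695 = 0.0076159, 1/6 · 0.019278 = 0.0032129, 1/6 · 0.0047599 = 0.00079332, 1/6 · 0.00035699 = 5.9499e-05; summing to 0.036929.
Normalising, the posterior is P(r = 1 | data) = 0.34801, P(r = 2 | data) = 0.33566, P(r = 3 | data) = 0.20623, P(r = 4 | data) = 0.087003, P(r = 5 | data) = 0.021482, P(r = 6 | data) = 0.0016112.
The predictive probability is P(purple next | data) = (1/7)(0.34801) + (2/7)(0.33566) + (3/7)(0.20623) + (4/7)(0.087003) + (5/7)(0.021482) + (6/7)(0.0016112) = 0.30044.

0.3004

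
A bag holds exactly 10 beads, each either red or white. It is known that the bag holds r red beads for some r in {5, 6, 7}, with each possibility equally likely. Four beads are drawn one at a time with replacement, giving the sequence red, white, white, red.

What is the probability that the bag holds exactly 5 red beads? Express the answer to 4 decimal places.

0.3806

The likelihood of the observed sequence under each hypothesis: P(data | r = 5) = (5/10)(5/10)(5/10)(5/10) = 0.0625; P(data | r = 6) = (6/10)(4/10)(4/10)(6/10) = 0.0576; P(data | r = 7) = (7/10)(3/10)(3/10)(7/10) = 0.0441.
Multiplying each by its prior: 1/3 · 0.0625 = 0.020833, 1/3 · 0.0576 = 0.0192, 1/3 · 0.0441 = 0.0147; with total 0.054733.
So P(r = 5 | data) = (0.020833) / (0.054733) = 0.38063.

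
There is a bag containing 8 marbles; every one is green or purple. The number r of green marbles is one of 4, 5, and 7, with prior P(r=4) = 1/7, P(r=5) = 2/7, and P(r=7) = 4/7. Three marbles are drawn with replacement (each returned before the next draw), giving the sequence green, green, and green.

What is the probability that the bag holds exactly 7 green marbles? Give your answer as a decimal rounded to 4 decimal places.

Compute the likelihood of the observed sequence for each case: P(data | r = 4) = (4/8)(4/8)(4/8) = 0.125; P(data | r = 5) = (5/8)(5/8)(5/8) = 0.24414; P(data | r = 7) = (7/8)(7/8)(7/8) = 0.66992.
Weighting by the prior gives 1/7 · 0.125 = 0.017857, 2/7 · 0.24414 = 0.069754, 4/7 · 0.66992 = 0.38281; summing to 0.47042.
Hence P(r = 7 | data) = (0.38281) / (0.47042) = 0.81376.

0.8138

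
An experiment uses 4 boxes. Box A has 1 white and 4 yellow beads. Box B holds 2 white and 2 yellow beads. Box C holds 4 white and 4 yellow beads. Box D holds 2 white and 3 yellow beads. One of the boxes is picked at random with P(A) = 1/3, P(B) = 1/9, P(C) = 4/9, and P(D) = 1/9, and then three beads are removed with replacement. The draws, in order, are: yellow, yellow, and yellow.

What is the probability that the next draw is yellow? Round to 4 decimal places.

Under each hypothesis, the probability of the observed sequence is: P(data | box A) = (4/5)(4/5)(4/5) = 0.512; P(data | box B) = (2/4)(2/4)(2/4) = 0.125; P(data | box C) = (4/8)(4/8)(4/8) = 0.125; P(data | box D) = (3/5)(3/5)(3/5) = 0.216.
Multiplying each by its prior: 1/3 · 0.512 = 0.17067, 1/9 · 0.125 = 0.013889, 4/9 · 0.125 = 0.055556, 1/9 · 0.216 = 0.024; these sum to 0.26411.
The posterior is then P(box A | data) = 0.64619, P(box B | data) = 0.052587, P(box C | data) = 0.21035, P(box D | data) = 0.090871.
The predictive probability is P(yellow next | data) = (4/5)(0.64619) + (1/2)(0.052587) + (1/2)(0.21035) + (3/5)(0.090871) = 0.70294.

0.7029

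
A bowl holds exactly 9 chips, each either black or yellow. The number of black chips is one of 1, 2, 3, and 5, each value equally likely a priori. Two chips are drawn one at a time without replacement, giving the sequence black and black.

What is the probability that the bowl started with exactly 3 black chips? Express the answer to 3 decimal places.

0.214

Under each hypothesis, the probability of the observed sequence is: P(data | r = 1) = (1/9)(0/8) = 0; P(data | r = 2) = (2/9)(1/8) = 1/36; P(data | r = 3) = (3/9)(2/8) = 1/12; P(data | r = 5) = (5/9)(4/8) = 5/18.
The prior-weighted likelihoods are 1/4 · 0 = 0, 1/4 · 1/36 = 1/144, 1/4 · 1/12 = 1/48, 1/4 · 5/18 = 5/72; summing to 7/72.
So P(r = 3 | data) = (1/48) / (7/72) = 3/14.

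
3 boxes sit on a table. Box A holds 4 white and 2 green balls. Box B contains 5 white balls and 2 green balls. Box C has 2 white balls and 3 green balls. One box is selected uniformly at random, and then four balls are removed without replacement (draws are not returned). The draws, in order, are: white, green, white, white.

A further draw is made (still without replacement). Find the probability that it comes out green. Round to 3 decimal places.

For each hypothesis, P(data | H) works out to: P(data | box A) = (4/6)(2/5)(3/4)(2/3) = 2/15; P(data | box B) = (5/7)(2/6)(4/5)(3/4) = 1/7; P(data | box C) = (2/5)(3/4)(1/3)(0/2) = 0.
Multiplying each by its prior: 1/3 · 2/15 = 2/45, 1/3 · 1/7 = 1/21, 1/3 · 0 = 0; with total 29/315.
The posterior is then P(box A | data) = 14/29, P(box B | data) = 15/29, P(box C | data) = 0.
Averaging over the posterior, P(green next | data) = (1/2)(14/29) + (1/3)(15/29) = 12/29.

0.414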